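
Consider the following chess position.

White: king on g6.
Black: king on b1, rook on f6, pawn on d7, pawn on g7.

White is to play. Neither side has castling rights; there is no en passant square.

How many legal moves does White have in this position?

White to move; king on g6.
In check: yes, from the black rook on f6.
Legal moves: Kh7, Kxg7, Kh5, Kg5.
Count: 4.

4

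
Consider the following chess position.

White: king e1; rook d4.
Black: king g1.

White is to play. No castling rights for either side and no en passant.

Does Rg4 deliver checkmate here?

After Rg4: black king on g1; in check: yes, from the white rook on g4.
Black has 2 legal replies: Kh2, Kh1.
In check but a legal move exists → not checkmate.

no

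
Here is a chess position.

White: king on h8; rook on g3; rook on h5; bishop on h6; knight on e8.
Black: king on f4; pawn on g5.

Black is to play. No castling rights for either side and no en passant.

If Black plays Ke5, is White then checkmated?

After Ke5: white king on h8; in check: no.
White is not in check, so this cannot be checkmate.

no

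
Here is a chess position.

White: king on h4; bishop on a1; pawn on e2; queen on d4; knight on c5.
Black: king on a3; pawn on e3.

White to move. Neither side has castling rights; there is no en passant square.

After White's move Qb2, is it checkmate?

yes

After Qb2: black king on a3; in check: yes, from the white queen on b2.
King squares — a2: attacked by Qb2; b2: attacked by Ba1; b3: attacked by Qb2; a4: attacked by Nc5; b4: attacked by Qb2.
Black has no legal moves → checkmate.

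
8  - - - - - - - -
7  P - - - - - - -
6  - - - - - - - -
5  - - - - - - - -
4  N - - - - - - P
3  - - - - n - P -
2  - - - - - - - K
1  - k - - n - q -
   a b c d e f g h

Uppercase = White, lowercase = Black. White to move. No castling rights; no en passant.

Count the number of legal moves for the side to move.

2

White to move; king on h2.
In check: yes, from the black queen on g1.
Legal moves: Kh3, Kxg1.
Count: 2.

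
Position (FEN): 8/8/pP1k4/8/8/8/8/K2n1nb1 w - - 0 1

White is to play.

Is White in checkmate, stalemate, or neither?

White to move; white king on a1.
In check: no.
Legal moves for White: Ka2, Kb1, b7.
White has 3 legal moves and is not in check → neither.

neither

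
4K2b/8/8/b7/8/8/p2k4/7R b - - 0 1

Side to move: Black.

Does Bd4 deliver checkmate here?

After Bd4: white king on e8; in check: no.
White is not in check, so this cannot be checkmate.

no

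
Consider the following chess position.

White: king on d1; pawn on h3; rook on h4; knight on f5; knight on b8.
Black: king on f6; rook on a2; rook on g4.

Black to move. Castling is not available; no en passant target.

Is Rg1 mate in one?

After Rg1: white king on d1; in check: yes, from the black rook on g1.
King squares — c1: attacked by Rg1; e1: attacked by Rg1; c2: attacked by Ra2; d2: attacked by Ra2; e2: attacked by Ra2.
White has no legal moves → checkmate.

yes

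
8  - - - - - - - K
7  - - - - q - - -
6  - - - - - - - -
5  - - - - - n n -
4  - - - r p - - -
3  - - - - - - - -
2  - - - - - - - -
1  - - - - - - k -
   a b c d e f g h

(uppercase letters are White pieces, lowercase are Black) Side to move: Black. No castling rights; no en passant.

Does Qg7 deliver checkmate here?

yes

After Qg7: white king on h8; in check: yes, from the black queen on g7.
King squares — g7: attacked by Nf5; h7: attacked by Ng5; g8: attacked by Qg7.
White has no legal moves → checkmate.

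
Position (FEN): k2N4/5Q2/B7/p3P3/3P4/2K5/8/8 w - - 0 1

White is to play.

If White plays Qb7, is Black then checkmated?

yes

After Qb7: black king on a8; in check: yes, from the white queen on b7.
King squares — a7: attacked by Qb7; b7: attacked by Ba6; b8: attacked by Qb7.
Black has no legal moves → checkmate.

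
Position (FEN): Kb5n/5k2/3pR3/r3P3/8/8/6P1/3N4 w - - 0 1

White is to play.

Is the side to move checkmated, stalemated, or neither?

White to move; white king on a8.
In check: yes, from the black rook on a5.
King squares — a7: attacked by Ra5; b7: available; b8: available.
Legal moves for White: Kxb8, Kb7.
White is in check but has 2 legal moves → neither.

neither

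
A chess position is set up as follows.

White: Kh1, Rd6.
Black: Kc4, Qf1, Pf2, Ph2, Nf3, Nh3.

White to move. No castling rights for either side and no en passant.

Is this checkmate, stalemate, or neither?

White to move; white king on h1.
In check: yes, from the black queen on f1.
King squares — g1: attacked by Qf1; g2: attacked by Qf1; h2: attacked by Nf3.
Legal moves for White: none.
In check with no legal moves → checkmate.

checkmate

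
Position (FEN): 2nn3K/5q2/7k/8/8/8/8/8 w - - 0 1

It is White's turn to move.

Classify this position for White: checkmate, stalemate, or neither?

stalemate

White to move; white king on h8.
In check: no.
King squares — g7: attacked by Kh6; h7: attacked by Kh6; g8: attacked by Qf7.
Legal moves for White: none.
Not in check and no legal moves → stalemate.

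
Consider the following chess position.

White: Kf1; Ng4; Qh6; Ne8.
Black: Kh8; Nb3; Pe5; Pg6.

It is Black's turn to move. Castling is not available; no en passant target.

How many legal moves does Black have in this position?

1

Black to move; king on h8.
In check: yes, from the white queen on h6.
Legal moves: Kg8.
Count: 1.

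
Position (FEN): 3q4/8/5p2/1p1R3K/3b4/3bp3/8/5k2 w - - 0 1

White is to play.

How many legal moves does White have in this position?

12

White to move; king on h5.
In check: no.
Legal moves: Kh6, Kh4, Kg4, Rxd8, Rd7, Rd6, Rg5, Rf5+, Re5, Rc5, Rxb5, Rxd4.
Count: 12.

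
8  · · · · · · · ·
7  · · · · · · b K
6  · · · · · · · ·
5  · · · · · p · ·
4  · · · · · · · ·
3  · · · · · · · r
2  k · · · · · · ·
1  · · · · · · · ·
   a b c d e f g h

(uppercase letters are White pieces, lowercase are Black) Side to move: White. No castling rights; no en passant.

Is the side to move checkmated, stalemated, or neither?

neither

White to move; white king on h7.
In check: yes, from the black rook on h3.
King squares — g6: available; h6: attacked by Rh3; g7: available; g8: available; h8: attacked by Rh3.
Legal moves for White: Kg8, Kxg7, Kg6.
White is in check but has 3 legal moves → neither.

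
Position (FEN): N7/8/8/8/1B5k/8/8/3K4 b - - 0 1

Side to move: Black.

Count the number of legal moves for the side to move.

5

Black to move; king on h4.
In check: no.
Legal moves: Kh5, Kg5, Kg4, Kh3, Kg3.
Count: 5.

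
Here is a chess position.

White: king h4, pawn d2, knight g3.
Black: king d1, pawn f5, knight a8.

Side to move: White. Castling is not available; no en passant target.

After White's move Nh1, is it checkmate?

no

After Nh1: black king on d1; in check: no.
Black is not in check, so this cannot be checkmate.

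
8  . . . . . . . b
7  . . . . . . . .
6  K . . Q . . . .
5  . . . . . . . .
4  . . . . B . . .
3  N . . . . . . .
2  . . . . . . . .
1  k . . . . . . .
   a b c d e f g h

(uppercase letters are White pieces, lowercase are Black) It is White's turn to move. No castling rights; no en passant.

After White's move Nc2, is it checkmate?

After Nc2: black king on a1; in check: yes, from the white knight on c2.
Black has 3 legal replies: Kb2, Ka2, Kb1.
In check but a legal move exists → not checkmate.

no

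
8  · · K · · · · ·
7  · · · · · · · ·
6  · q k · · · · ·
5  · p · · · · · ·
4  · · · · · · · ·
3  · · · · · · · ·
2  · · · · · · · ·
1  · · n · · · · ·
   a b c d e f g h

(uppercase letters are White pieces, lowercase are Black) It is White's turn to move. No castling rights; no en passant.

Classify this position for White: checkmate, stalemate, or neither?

White to move; white king on c8.
In check: no.
King squares — b7: attacked by Qb6; c7: attacked by Qb6; d7: attacked by Kc6; b8: attacked by Qb6; d8: attacked by Qb6.
Legal moves for White: none.
Not in check and no legal moves → stalemate.

stalemate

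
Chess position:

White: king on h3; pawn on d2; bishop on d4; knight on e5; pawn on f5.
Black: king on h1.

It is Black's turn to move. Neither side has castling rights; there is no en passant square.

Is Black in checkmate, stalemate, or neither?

stalemate

Black to move; black king on h1.
In check: no.
King squares — g1: attacked by Bd4; g2: attacked by Kh3; h2: attacked by Kh3.
Legal moves for Black: none.
Not in check and no legal moves → stalemate.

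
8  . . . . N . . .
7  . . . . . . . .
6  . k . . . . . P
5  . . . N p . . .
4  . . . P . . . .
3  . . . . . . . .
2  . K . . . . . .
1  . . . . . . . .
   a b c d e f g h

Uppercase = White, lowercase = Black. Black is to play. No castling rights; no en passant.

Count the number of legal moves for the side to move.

6

Black to move; king on b6.
In check: yes, from the white knight on d5.
Legal moves: Kb7, Ka7, Kc6, Ka6, Kb5, Ka5.
Count: 6.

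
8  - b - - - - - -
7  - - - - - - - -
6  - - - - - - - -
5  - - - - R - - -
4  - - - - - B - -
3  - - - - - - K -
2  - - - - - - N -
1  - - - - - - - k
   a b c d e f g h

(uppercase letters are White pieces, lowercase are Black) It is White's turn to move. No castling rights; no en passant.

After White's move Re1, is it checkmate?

After Re1: black king on h1; in check: yes, from the white rook on e1.
King squares — g1: attacked by Re1; g2: attacked by Kg3; h2: attacked by Kg3.
Black has no legal moves → checkmate.

yes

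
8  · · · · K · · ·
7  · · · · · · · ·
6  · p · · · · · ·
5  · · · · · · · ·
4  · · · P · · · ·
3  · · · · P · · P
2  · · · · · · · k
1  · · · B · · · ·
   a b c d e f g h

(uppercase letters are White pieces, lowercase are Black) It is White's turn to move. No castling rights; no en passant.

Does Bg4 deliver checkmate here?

After Bg4: black king on h2; in check: no.
Black is not in check, so this cannot be checkmate.

no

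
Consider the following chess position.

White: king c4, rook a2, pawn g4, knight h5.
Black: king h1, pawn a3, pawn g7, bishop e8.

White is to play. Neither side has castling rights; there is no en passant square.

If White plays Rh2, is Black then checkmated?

no

After Rh2: black king on h1; in check: yes, from the white rook on h2.
Black has 2 legal replies: Kxh2, Kg1.
In check but a legal move exists → not checkmate.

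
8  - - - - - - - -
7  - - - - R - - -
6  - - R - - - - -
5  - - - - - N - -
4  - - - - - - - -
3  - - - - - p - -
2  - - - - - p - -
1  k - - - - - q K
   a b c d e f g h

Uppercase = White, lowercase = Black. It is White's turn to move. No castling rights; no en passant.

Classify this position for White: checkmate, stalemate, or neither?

checkmate

White to move; white king on h1.
In check: yes, from the black queen on g1.
King squares — g1: attacked by Pf2; g2: attacked by Qg1; h2: attacked by Qg1.
Legal moves for White: none.
In check with no legal moves → checkmate.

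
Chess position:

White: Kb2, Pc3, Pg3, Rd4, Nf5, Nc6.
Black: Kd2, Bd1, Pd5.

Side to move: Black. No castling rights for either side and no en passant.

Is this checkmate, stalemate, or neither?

neither

Black to move; black king on d2.
In check: yes, from the white rook on d4.
King squares — c1: attacked by Kb2; d1: own bishop; e1: available; c2: attacked by Kb2; e2: available; c3: attacked by Kb2; d3: attacked by Rd4; e3: attacked by Nf5.
Legal moves for Black: Ke2, Ke1.
Black is in check but has 2 legal moves → neither.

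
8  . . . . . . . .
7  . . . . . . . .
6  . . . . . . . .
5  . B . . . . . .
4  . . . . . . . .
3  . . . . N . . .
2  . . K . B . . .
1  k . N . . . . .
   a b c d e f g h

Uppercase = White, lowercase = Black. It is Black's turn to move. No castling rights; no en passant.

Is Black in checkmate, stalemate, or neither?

Black to move; black king on a1.
In check: no.
King squares — b1: attacked by Kc2; a2: attacked by Nc1; b2: attacked by Kc2.
Legal moves for Black: none.
Not in check and no legal moves → stalemate.

stalemate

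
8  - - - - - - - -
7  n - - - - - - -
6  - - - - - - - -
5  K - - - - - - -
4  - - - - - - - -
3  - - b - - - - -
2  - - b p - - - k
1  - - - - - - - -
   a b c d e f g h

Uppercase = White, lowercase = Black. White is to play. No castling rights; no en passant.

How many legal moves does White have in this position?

2

White to move; king on a5.
In check: yes, from the black bishop on c3.
Legal moves: Kb6, Ka6.
Count: 2.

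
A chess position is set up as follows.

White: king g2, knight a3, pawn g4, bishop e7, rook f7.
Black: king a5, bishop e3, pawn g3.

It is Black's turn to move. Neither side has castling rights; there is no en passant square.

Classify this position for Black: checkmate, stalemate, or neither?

Black to move; black king on a5.
In check: no.
Legal moves for Black: Kb6, Ka6, Ka4, Ba7, Bh6, Bb6, Bg5, Bc5, Bf4, Bd4, Bf2, Bd2, Bg1, Bc1.
Black has 14 legal moves and is not in check → neither.

neither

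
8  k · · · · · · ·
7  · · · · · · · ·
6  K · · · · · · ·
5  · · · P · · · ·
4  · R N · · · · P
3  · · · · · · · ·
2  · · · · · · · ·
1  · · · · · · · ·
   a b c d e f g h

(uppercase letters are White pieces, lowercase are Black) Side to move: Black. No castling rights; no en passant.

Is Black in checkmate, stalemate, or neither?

stalemate

Black to move; black king on a8.
In check: no.
King squares — a7: attacked by Ka6; b7: attacked by Rb4; b8: attacked by Rb4.
Legal moves for Black: none.
Not in check and no legal moves → stalemate.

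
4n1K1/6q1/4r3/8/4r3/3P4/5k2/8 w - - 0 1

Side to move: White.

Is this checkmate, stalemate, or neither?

White to move; white king on g8.
In check: yes, from the black queen on g7.
King squares — f7: attacked by Qg7; g7: attacked by Ne8; h7: attacked by Qg7; f8: attacked by Qg7; h8: attacked by Qg7.
Legal moves for White: none.
In check with no legal moves → checkmate.

checkmate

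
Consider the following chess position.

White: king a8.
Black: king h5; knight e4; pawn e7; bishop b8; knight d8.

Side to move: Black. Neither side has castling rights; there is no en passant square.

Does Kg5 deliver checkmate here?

After Kg5: white king on a8; in check: no.
White is not in check, so this cannot be checkmate.

no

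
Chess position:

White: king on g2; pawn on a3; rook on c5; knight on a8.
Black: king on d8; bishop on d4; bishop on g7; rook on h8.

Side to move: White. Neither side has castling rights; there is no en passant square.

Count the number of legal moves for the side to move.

20

White to move; king on g2.
In check: no.
Legal moves: Nc7, Nb6, Rc8+, Rc7, Rc6, Rh5, Rg5, Rf5, Re5, Rd5+, Rb5, Ra5, Rc4, Rc3, Rc2, Rc1, Kg3, Kf3, Kf1, a4.
Count: 20.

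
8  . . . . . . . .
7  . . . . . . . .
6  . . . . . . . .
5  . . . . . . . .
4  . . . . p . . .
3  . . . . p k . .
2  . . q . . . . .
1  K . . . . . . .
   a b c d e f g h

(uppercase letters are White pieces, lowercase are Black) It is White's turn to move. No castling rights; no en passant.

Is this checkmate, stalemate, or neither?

stalemate

White to move; white king on a1.
In check: no.
King squares — b1: attacked by Qc2; a2: attacked by Qc2; b2: attacked by Qc2.
Legal moves for White: none.
Not in check and no legal moves → stalemate.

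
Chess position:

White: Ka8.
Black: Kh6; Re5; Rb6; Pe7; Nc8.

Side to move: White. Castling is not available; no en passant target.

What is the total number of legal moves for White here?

White to move; king on a8.
In check: no.
Legal moves: none.
Count: 0.

0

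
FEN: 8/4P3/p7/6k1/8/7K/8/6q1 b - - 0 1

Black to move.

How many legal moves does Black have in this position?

Black to move; king on g5.
In check: no.
Legal moves: Kh6, Kg6, Kf6, Kh5, Kf5, Kf4, Qa7, Qb6, Qc5, Qg4+, Qd4, Qg3+, Qe3+, Qh2+, Qg2+, Qf2, Qh1+, Qf1+, Qe1, Qd1, Qc1, Qb1, Qa1, a5.
Count: 24.

24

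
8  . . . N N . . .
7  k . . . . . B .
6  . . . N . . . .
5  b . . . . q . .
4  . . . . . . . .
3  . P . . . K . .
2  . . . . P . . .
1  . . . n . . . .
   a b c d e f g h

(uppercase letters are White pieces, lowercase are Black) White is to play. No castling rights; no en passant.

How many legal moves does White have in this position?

White to move; king on f3.
In check: yes, from the black queen on f5.
Legal moves: Kg3, Kg2, Nxf5.
Count: 3.

3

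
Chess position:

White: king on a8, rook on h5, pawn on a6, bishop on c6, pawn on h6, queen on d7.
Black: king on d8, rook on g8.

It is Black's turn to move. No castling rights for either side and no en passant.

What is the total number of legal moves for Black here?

Black to move; king on d8.
In check: yes, from the white queen on d7.
Legal moves: none.
Count: 0.

0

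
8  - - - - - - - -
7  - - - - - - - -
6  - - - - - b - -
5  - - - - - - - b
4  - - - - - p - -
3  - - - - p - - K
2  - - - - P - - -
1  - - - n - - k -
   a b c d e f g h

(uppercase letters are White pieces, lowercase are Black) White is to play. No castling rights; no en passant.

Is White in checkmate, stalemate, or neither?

stalemate

White to move; white king on h3.
In check: no.
King squares — g2: attacked by Kg1; h2: attacked by Kg1; g3: attacked by Pf4; g4: attacked by Bh5; h4: attacked by Bf6.
Legal moves for White: none.
Not in check and no legal moves → stalemate.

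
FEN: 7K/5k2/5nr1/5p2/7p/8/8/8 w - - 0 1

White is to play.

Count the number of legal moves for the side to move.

White to move; king on h8.
In check: no.
Legal moves: none.
Count: 0.

0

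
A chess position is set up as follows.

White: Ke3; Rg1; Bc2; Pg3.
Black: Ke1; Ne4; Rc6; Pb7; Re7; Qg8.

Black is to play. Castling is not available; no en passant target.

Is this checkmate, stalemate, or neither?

checkmate

Black to move; black king on e1.
In check: yes, from the white rook on g1.
King squares — d1: attacked by Rg1; f1: attacked by Rg1; d2: attacked by Ke3; e2: attacked by Ke3; f2: attacked by Ke3.
Legal moves for Black: none.
In check with no legal moves → checkmate.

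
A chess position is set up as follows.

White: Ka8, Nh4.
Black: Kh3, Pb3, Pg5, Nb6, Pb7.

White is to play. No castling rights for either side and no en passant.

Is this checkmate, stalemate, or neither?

neither

White to move; white king on a8.
In check: yes, from the black knight on b6.
King squares — a7: available; b7: available; b8: available.
Legal moves for White: Kb8, Kxb7, Ka7.
White is in check but has 3 legal moves → neither.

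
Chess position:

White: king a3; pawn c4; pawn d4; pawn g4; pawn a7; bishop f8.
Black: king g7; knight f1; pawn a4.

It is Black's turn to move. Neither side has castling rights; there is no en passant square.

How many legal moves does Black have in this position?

7

Black to move; king on g7.
In check: yes, from the white bishop on f8.
Legal moves: Kh8, Kg8, Kxf8, Kh7, Kf7, Kg6, Kf6.
Count: 7.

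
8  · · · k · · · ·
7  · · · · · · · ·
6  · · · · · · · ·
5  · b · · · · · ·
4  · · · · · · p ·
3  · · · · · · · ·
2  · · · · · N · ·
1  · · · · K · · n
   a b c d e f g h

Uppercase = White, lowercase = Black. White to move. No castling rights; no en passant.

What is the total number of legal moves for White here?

8

White to move; king on e1.
In check: no.
Legal moves: Nxg4, Ne4, Nh3, Nd3, Nxh1, Nd1, Kd2, Kd1.
Count: 8.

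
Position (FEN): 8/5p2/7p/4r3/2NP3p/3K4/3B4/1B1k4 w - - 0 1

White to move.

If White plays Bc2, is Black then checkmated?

yes

After Bc2: black king on d1; in check: yes, from the white bishop on c2.
King squares — c1: attacked by Bd2; e1: attacked by Bd2; c2: attacked by Kd3; d2: attacked by Kd3; e2: attacked by Kd3.
Black has no legal moves → checkmate.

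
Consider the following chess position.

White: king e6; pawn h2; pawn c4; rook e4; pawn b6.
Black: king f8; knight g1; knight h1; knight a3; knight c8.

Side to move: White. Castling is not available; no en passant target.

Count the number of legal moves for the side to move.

17

White to move; king on e6.
In check: no.
Legal moves: Kd7, Kf6, Kf5, Ke5, Kd5, Re5, Rh4, Rg4, Rf4+, Rd4, Re3, Re2, Re1, b7, c5, h3, h4.
Count: 17.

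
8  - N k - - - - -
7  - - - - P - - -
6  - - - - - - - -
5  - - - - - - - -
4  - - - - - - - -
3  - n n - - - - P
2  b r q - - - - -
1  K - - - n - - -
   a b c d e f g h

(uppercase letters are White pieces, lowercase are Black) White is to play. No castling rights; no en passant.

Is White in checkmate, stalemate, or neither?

checkmate

White to move; white king on a1.
In check: yes, from the black knight on b3.
King squares — b1: attacked by Ba2; a2: attacked by Rb2; b2: attacked by Qc2.
Legal moves for White: none.
In check with no legal moves → checkmate.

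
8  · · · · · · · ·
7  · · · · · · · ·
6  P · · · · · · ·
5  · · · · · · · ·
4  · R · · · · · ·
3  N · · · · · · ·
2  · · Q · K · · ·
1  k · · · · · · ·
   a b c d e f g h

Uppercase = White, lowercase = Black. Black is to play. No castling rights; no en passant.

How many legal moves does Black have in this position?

Black to move; king on a1.
In check: no.
Legal moves: none.
Count: 0.

0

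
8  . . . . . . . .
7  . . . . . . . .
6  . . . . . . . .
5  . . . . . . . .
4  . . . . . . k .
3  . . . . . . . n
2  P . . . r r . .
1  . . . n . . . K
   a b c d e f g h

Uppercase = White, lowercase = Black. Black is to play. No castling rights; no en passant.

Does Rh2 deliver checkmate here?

After Rh2: white king on h1; in check: yes, from the black rook on h2.
King squares — g1: attacked by Nh3; g2: attacked by Re2; h2: attacked by Re2.
White has no legal moves → checkmate.

yes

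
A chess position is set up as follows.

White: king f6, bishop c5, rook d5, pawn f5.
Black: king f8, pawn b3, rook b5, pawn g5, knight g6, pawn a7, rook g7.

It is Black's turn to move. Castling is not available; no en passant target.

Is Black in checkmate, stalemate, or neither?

Black to move; black king on f8.
In check: yes, from the white bishop on c5.
King squares — e7: attacked by Bc5; f7: attacked by Kf6; g7: own rook; e8: available; g8: available.
Legal moves for Black: Kg8, Ke8, Re7, Ne7, Rxc5.
Black is in check but has 5 legal moves → neither.

neither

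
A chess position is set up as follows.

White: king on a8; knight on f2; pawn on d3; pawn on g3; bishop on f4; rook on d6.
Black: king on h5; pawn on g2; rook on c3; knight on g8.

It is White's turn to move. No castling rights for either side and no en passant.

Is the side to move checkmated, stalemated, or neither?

neither

White to move; white king on a8.
In check: no.
Legal moves for White include: Kb8, Kb7, Ka7, Rd8, Rd7, Rh6+, Rg6, Rf6, Re6, Rc6, Rb6, Ra6, Rd5+, Rd4, Bh6, Bg5, Be5, Be3, ... (list truncated; more exist).
White has legal moves and is not in check → neither.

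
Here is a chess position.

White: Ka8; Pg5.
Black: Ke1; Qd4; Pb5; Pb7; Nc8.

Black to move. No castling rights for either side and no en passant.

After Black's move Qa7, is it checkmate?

yes

After Qa7: white king on a8; in check: yes, from the black queen on a7.
King squares — a7: attacked by Nc8; b7: attacked by Qa7; b8: attacked by Qa7.
White has no legal moves → checkmate.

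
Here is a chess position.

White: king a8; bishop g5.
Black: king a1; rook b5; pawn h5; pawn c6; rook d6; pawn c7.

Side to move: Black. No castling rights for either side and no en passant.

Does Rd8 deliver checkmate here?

After Rd8: white king on a8; in check: yes, from the black rook on d8.
White has 2 legal replies: Ka7, Bxd8.
In check but a legal move exists → not checkmate.

no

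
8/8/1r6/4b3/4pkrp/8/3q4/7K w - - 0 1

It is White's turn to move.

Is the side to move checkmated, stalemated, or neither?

stalemate

White to move; white king on h1.
In check: no.
King squares — g1: attacked by Rg4; g2: attacked by Qd2; h2: attacked by Qd2.
Legal moves for White: none.
Not in check and no legal moves → stalemate.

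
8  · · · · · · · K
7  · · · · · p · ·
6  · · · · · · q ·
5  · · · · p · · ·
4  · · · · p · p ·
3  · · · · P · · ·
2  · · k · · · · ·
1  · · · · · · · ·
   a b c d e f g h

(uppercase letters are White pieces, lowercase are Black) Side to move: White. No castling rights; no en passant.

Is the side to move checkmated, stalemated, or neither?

stalemate

White to move; white king on h8.
In check: no.
King squares — g7: attacked by Qg6; h7: attacked by Qg6; g8: attacked by Qg6.
Legal moves for White: none.
Not in check and no legal moves → stalemate.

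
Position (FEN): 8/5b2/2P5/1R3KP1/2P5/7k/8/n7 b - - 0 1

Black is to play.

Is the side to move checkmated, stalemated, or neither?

neither

Black to move; black king on h3.
In check: no.
Legal moves for Black: Bg8, Be8, Bg6+, Be6+, Bh5, Bd5, Bxc4, Kh4, Kg3, Kh2, Kg2, Nb3, Nc2.
Black has 13 legal moves and is not in check → neither.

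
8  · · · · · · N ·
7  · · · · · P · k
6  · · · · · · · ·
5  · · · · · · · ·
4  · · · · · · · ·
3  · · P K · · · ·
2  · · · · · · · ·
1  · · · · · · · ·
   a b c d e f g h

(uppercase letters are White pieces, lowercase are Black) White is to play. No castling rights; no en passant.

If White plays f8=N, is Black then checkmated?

no

After f8=N: black king on h7; in check: yes, from the white knight on f8.
Black has 3 legal replies: Kh8, Kxg8, Kg7.
In check but a legal move exists → not checkmate.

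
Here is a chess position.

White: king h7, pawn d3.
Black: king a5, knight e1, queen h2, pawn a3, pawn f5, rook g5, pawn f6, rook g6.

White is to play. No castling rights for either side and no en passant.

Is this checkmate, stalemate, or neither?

White to move; white king on h7.
In check: yes, from the black queen on h2.
King squares — g6: attacked by Rg5; h6: attacked by Qh2; g7: attacked by Rg6; g8: attacked by Rg6; h8: attacked by Qh2.
Legal moves for White: none.
In check with no legal moves → checkmate.

checkmate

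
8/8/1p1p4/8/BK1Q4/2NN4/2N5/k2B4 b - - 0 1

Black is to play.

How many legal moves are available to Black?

Black to move; king on a1.
In check: yes, from the white knight on c2.
Legal moves: none.
Count: 0.

0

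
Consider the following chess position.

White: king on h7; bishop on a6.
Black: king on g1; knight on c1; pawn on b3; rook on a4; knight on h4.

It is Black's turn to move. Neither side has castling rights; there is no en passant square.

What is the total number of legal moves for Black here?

23

Black to move; king on g1.
In check: no.
Legal moves: Ng6, Nf5, Nf3, Ng2, Rxa6, Ra5, Rg4, Rf4, Re4, Rd4, Rc4, Rb4, Ra3, Ra2, Ra1, Kh2, Kg2, Kf2, Kh1, Nd3, Ne2, Na2, b2.
Count: 23.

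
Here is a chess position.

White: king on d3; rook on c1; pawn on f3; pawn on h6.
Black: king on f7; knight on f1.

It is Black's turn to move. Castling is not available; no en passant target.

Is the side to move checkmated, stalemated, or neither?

neither

Black to move; black king on f7.
In check: no.
Legal moves for Black: Kg8, Kf8, Ke8, Ke7, Kg6, Kf6, Ke6, Ng3, Ne3, Nh2, Nd2.
Black has 11 legal moves and is not in check → neither.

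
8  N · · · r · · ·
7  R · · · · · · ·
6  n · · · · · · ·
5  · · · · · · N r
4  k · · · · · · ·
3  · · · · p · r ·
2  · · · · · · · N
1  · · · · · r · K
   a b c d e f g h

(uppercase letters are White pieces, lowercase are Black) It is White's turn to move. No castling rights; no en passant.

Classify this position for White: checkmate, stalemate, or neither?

White to move; white king on h1.
In check: yes, from the black rook on f1.
King squares — g1: attacked by Rf1; g2: attacked by Rg3; h2: own knight.
Legal moves for White: none.
In check with no legal moves → checkmate.

checkmate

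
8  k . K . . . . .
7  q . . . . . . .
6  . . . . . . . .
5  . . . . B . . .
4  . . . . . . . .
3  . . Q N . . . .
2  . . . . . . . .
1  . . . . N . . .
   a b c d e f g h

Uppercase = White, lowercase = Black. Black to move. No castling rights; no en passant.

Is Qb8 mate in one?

no

After Qb8: white king on c8; in check: yes, from the black queen on b8.
White has 2 legal replies: Kd7, Bxb8.
In check but a legal move exists → not checkmate.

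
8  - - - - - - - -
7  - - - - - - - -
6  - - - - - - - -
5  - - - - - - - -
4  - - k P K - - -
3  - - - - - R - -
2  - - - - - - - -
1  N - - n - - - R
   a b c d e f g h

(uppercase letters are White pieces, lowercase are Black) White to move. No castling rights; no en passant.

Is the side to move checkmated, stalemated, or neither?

neither

White to move; white king on e4.
In check: no.
Legal moves for White include: Kf5, Ke5, Kf4, Rf8, Rf7, Rf6, Rf5, Rf4, Rfh3, Rg3, Re3, Rd3, Rc3+, Rb3, Ra3, Rf2, Rff1, Rh8, ... (list truncated; more exist).
White has legal moves and is not in check → neither.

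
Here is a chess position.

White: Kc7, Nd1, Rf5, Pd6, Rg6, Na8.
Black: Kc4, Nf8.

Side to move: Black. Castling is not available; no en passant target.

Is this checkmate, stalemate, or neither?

neither

Black to move; black king on c4.
In check: no.
Legal moves for Black: Nh7, Nd7, Nxg6, Ne6+, Kd4, Kb4, Kd3, Kb3.
Black has 8 legal moves and is not in check → neither.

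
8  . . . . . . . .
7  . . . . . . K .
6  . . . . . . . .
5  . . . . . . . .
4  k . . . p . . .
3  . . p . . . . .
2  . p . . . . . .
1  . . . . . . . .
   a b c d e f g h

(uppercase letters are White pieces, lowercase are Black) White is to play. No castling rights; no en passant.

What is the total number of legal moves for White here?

8

White to move; king on g7.
In check: no.
Legal moves: Kh8, Kg8, Kf8, Kh7, Kf7, Kh6, Kg6, Kf6.
Count: 8.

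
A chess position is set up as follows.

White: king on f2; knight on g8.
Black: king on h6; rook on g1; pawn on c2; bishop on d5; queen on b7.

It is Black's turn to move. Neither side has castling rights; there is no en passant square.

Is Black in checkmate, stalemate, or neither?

neither

Black to move; black king on h6.
In check: yes, from the white knight on g8.
Legal moves for Black: Kh7, Kg7, Kg6, Kh5, Kg5, Bxg8, Rxg8.
Black is in check but has 7 legal moves → neither.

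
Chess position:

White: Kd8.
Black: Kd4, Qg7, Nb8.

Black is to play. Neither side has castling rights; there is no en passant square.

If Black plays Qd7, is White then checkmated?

yes

After Qd7: white king on d8; in check: yes, from the black queen on d7.
King squares — c7: attacked by Qd7; d7: attacked by Nb8; e7: attacked by Qd7; c8: attacked by Qd7; e8: attacked by Qd7.
White has no legal moves → checkmate.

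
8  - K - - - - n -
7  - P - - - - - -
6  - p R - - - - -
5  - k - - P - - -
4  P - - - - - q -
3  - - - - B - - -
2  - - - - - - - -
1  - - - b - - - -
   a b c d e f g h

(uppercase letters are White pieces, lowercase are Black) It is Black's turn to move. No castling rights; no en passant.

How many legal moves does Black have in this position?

Black to move; king on b5.
In check: yes, from the white pawn on a4.
Legal moves: Kxc6, Ka6, Ka5, Kb4, Kxa4, Qxa4, Bxa4.
Count: 7.

7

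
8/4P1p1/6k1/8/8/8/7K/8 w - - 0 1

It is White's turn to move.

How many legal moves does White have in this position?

White to move; king on h2.
In check: no.
Legal moves: Kh3, Kg3, Kg2, Kh1, Kg1, e8=Q+, e8=R, e8=B+, e8=N.
Count: 9.

9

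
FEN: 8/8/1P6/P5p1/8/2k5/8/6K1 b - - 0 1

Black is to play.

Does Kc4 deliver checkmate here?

After Kc4: white king on g1; in check: no.
White is not in check, so this cannot be checkmate.

no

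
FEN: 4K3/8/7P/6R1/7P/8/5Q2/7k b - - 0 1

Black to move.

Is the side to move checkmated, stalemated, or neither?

Black to move; black king on h1.
In check: no.
King squares — g1: attacked by Qf2; g2: attacked by Qf2; h2: attacked by Qf2.
Legal moves for Black: none.
Not in check and no legal moves → stalemate.

stalemate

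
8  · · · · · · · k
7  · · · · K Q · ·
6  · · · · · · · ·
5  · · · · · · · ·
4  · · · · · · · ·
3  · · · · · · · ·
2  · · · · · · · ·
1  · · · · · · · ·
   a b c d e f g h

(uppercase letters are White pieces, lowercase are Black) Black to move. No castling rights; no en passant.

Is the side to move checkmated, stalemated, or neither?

Black to move; black king on h8.
In check: no.
King squares — g7: attacked by Qf7; h7: attacked by Qf7; g8: attacked by Qf7.
Legal moves for Black: none.
Not in check and no legal moves → stalemate.

stalemate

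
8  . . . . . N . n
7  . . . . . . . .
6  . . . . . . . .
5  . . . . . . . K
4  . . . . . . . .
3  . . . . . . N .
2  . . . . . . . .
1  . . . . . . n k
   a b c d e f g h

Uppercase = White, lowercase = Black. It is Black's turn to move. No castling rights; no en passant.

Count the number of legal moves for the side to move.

2

Black to move; king on h1.
In check: yes, from the white knight on g3.
Legal moves: Kh2, Kg2.
Count: 2.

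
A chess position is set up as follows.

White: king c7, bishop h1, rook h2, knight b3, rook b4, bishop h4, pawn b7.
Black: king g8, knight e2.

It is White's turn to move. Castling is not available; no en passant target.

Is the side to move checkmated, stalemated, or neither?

White to move; white king on c7.
In check: no.
Legal moves for White include: Kd8, Kc8, Kb8, Kd7, Kd6, Kc6, Kb6, Bd8, Be7, Bf6, Bg5, Bg3, Bf2, Be1, Rb6, Rb5, Rg4+, Rf4, ... (list truncated; more exist).
White has legal moves and is not in check → neither.

neither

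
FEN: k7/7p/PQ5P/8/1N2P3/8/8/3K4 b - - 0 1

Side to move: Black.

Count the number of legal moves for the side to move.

0

Black to move; king on a8.
In check: no.
Legal moves: none.
Count: 0.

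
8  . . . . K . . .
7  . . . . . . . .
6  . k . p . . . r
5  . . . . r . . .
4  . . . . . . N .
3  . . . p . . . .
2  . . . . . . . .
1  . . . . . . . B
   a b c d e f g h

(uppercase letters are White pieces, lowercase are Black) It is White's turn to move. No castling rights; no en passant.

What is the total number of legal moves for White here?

5

White to move; king on e8.
In check: yes, from the black rook on e5.
Legal moves: Kf8, Kd8, Kf7, Kd7, Nxe5.
Count: 5.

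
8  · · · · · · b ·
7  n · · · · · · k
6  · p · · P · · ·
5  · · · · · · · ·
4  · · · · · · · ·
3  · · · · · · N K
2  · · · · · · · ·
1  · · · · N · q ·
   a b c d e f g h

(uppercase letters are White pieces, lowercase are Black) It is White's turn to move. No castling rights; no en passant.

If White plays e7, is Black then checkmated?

After e7: black king on h7; in check: no.
Black is not in check, so this cannot be checkmate.

no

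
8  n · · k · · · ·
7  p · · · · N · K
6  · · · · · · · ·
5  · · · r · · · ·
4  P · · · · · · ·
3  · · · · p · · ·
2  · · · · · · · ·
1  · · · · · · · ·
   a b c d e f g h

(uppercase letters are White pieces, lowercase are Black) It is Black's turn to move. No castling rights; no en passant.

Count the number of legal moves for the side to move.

5

Black to move; king on d8.
In check: yes, from the white knight on f7.
Legal moves: Ke8, Kc8, Ke7, Kd7, Kc7.
Count: 5.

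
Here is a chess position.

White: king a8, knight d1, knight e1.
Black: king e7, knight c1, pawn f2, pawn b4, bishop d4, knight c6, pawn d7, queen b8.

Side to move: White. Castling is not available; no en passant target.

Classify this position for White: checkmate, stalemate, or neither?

White to move; white king on a8.
In check: yes, from the black queen on b8.
King squares — a7: attacked by Bd4; b7: attacked by Qb8; b8: attacked by Nc6.
Legal moves for White: none.
In check with no legal moves → checkmate.

checkmate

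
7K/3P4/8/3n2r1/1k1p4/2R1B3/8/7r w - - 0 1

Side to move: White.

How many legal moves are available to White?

White to move; king on h8.
In check: yes, from the black rook on h1.
Legal moves: none.
Count: 0.

0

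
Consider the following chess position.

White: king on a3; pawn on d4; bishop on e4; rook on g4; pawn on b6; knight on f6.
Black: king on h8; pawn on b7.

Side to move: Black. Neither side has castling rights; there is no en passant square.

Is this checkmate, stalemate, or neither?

Black to move; black king on h8.
In check: no.
King squares — g7: attacked by Rg4; h7: attacked by Be4; g8: attacked by Rg4.
Legal moves for Black: none.
Not in check and no legal moves → stalemate.

stalemate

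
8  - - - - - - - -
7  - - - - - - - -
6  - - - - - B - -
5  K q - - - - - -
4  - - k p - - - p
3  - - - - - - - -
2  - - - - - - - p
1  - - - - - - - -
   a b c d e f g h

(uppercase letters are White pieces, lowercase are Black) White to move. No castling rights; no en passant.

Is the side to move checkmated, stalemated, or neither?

checkmate

White to move; white king on a5.
In check: yes, from the black queen on b5.
King squares — a4: attacked by Qb5; b4: attacked by Kc4; b5: attacked by Kc4; a6: attacked by Qb5; b6: attacked by Qb5.
Legal moves for White: none.
In check with no legal moves → checkmate.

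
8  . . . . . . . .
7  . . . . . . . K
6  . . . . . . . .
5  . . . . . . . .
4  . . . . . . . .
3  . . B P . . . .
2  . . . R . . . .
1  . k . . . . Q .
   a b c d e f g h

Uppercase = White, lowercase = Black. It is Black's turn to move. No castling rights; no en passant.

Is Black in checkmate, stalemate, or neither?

Black to move; black king on b1.
In check: yes, from the white queen on g1.
King squares — a1: attacked by Qg1; c1: attacked by Qg1; a2: attacked by Rd2; b2: attacked by Rd2; c2: attacked by Rd2.
Legal moves for Black: none.
In check with no legal moves → checkmate.

checkmate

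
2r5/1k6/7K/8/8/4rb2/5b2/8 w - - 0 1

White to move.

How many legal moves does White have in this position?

4

White to move; king on h6.
In check: no.
Legal moves: Kh7, Kg7, Kg6, Kg5.
Count: 4.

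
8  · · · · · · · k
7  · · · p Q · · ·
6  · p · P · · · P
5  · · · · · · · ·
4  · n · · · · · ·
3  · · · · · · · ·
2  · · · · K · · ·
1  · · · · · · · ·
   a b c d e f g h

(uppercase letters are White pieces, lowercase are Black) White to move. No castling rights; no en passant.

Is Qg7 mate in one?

yes

After Qg7: black king on h8; in check: yes, from the white queen on g7.
King squares — g7: attacked by Ph6; h7: attacked by Qg7; g8: attacked by Qg7.
Black has no legal moves → checkmate.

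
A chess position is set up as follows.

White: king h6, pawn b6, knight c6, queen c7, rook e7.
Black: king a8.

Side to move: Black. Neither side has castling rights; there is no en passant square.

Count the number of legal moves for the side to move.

Black to move; king on a8.
In check: no.
Legal moves: none.
Count: 0.

0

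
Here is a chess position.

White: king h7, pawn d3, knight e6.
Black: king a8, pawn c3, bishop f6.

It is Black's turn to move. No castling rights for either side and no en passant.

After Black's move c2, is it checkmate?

After c2: white king on h7; in check: no.
White is not in check, so this cannot be checkmate.

no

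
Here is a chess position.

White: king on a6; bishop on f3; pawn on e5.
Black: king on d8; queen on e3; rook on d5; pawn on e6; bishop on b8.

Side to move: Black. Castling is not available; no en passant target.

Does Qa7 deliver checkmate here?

After Qa7: white king on a6; in check: yes, from the black queen on a7.
King squares — a5: attacked by Rd5; b5: attacked by Rd5; b6: attacked by Qa7; a7: attacked by Bb8; b7: attacked by Qa7.
White has no legal moves → checkmate.

yes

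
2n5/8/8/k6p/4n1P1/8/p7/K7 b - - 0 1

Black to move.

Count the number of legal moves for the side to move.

19

Black to move; king on a5.
In check: no.
Legal moves: Ne7, Na7, Ncd6, Nb6, Kb6, Ka6, Kb5, Kb4, Ka4, Nf6, Ned6, Ng5, Nc5, Ng3, Nc3, Nf2, Nd2, hxg4, h4.
Count: 19.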